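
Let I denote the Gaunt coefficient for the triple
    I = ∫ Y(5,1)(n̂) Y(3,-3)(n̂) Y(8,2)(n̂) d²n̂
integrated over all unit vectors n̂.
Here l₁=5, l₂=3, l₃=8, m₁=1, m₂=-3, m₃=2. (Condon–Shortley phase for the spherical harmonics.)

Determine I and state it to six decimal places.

Rules hold: Σm=0, L=16 even, 2≤8≤8.
N = 11·7·17 = 1309
Δ = 0!·10!·6!/17! = 1/136136
Racah Σ t=0..0: t=0:+1/518400 = 1/518400
⇒ 3j(5 3 8; 0 0 0)² = 56/2431, sgn +1
Racah Σ t=0..0: t=0:+1/12441600 = 1/12441600
⇒ 3j(5 3 8; 1 -3 2)² = 15/9724, sgn +1
4πI² = N·(3j₀)²·(3jₘ)² = 1470/31603
I = +1·√(0.0465146/4π) = 0.06084005

0.060840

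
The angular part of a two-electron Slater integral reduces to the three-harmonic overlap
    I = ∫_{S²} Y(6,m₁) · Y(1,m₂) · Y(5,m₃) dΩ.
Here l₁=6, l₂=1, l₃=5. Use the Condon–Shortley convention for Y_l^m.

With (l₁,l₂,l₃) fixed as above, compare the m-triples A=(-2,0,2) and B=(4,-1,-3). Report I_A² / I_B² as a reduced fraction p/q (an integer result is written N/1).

32/45

Same 6,1,5: normalisation and zero-m 3j drop out of the ratio.
A: Δ: 2! 10! 0! / 13! → 1/858; sum: t=1:−1/30240 = -1/30240; 3j²(6 1 5; -2 0 2) = Δ·Π!·Σ² = 16/429  (sign +1)
B: Δ: 2! 10! 0! / 13! → 1/858; sum: t=0:+1/161280 = 1/161280; 3j²(6 1 5; 4 -1 -3) = Δ·Π!·Σ² = 15/286  (sign +1)
I_A²/I_B² = (16/429)/(15/286) = 32/45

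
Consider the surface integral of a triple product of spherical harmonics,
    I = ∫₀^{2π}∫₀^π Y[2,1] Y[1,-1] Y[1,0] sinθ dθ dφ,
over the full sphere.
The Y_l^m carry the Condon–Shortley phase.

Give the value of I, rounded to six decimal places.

Checks pass: Σm=0; 4 even; l₃=1∈[1,3].
(2·2+1)(2·1+1)(2·1+1) = 45
Δ: 2! 2! 0! / 5! → 1/30
sum: t=1:−1/1 = -1/1
3j²(2 1 1; 0 0 0) = Δ·Π!·Σ² = 2/15  (sign +1)
sum: t=0:+1/2 = 1/2
3j²(2 1 1; 1 -1 0) = Δ·Π!·Σ² = 1/10  (sign -1)
combine: 4πI² = 45·2/15·1/10 = 3/5
take √, sign -1: I = -0.21850969

-0.218510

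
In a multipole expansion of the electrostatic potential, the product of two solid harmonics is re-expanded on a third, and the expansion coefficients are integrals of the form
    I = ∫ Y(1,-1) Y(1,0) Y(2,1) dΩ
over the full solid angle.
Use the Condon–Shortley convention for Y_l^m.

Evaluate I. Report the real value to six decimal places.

Rules hold: Σm=0, L=4 even, 0≤2≤2.
N = 3·3·5 = 45
Δ = 0!·2!·2!/5! = 1/30
Racah Σ t=0..0: t=0:+1/1 = 1/1
⇒ 3j(1 1 2; 0 0 0)² = 2/15, sgn +1
Racah Σ t=0..0: t=0:+1/2 = 1/2
⇒ 3j(1 1 2; -1 0 1)² = 1/10, sgn -1
4πI² = N·(3j₀)²·(3jₘ)² = 3/5
I = -1·√(0.6/4π) = -0.21850969

-0.218510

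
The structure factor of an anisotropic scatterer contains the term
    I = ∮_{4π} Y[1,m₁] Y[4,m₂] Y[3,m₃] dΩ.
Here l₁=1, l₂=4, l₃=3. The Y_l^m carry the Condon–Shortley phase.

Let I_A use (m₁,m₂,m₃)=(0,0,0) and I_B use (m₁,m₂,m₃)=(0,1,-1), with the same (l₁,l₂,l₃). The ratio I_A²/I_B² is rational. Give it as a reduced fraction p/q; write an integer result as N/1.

Same 1,4,3: normalisation and zero-m 3j drop out of the ratio.
A: Δ: 2! 0! 6! / 9! → 1/252; sum: t=1:−1/36 = -1/36; 3j²(1 4 3; 0 0 0) = Δ·Π!·Σ² = 4/63  (sign +1)
B: Δ: 2! 0! 6! / 9! → 1/252; sum: t=1:−1/48 = -1/48; 3j²(1 4 3; 0 1 -1) = Δ·Π!·Σ² = 5/84  (sign -1)
I_A²/I_B² = (4/63)/(5/84) = 16/15

16/15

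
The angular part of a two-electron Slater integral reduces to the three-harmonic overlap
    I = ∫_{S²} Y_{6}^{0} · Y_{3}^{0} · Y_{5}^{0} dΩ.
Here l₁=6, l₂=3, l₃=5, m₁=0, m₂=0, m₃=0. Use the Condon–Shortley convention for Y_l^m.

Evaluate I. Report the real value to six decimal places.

0.145631

Rules hold: Σm=0, L=14 even, 3≤5≤9.
N = 13·7·11 = 1001
Δ = 4!·8!·2!/15! = 1/675675
Racah Σ t=1..3: t=1:−1/8640 t=2:+1/2304 t=3:−1/8640 = 7/34560
⇒ 3j(6 3 5; 0 0 0)² = 7/429, sgn -1
(m-triple is (0,0,0) — same symbol as above.)
4πI² = N·(3j₀)²·(3jₘ)² = 343/1287
I = +1·√(0.266511/4π) = 0.14563067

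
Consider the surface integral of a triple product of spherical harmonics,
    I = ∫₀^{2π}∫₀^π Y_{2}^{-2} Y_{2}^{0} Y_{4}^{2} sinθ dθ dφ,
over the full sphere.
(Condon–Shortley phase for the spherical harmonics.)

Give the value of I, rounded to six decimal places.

0.156078

Checks pass: Σm=0; 8 even; l₃=4∈[0,4].
(2·2+1)(2·2+1)(2·4+1) = 225
Δ: 0! 4! 4! / 9! → 1/630
sum: t=0:+1/16 = 1/16
3j²(2 2 4; 0 0 0) = Δ·Π!·Σ² = 2/35  (sign +1)
sum: t=0:+1/96 = 1/96
3j²(2 2 4; -2 0 2) = Δ·Π!·Σ² = 1/42  (sign +1)
combine: 4πI² = 225·2/35·1/42 = 15/49
take √, sign +1: I = 0.15607835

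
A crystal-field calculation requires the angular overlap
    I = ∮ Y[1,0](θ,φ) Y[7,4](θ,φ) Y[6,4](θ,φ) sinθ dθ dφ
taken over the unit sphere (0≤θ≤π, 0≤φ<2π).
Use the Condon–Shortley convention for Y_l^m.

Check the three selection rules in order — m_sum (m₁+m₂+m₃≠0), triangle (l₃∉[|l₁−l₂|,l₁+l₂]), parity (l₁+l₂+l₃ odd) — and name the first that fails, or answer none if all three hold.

Σmᵢ = 8  ✗
l₃∈[|l₁−l₂|,l₁+l₂]=[6,8], have l₃=6
Σlᵢ = 14 ⇒ even

m_sum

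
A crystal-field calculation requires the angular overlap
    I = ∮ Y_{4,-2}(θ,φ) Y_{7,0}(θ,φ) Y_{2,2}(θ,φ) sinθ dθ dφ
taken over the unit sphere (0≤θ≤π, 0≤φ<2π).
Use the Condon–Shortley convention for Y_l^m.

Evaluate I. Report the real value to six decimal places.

0.000000

l₃=2 ∉ [3,11] — triangle fails ⇒ I = 0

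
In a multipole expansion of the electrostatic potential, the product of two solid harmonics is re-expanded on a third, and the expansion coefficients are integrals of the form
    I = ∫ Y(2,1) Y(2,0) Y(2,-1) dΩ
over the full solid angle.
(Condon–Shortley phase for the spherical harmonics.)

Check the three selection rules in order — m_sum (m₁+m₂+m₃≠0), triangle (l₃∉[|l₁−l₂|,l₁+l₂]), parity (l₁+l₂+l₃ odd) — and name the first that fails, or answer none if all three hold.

none

azimuthal sum: 1 + 0 − 1 = 0  ✓
0 ≤ 2 ≤ 4 (triangle on l)  ✓
L = 2 + 2 + 2 = 6 (even)  ✓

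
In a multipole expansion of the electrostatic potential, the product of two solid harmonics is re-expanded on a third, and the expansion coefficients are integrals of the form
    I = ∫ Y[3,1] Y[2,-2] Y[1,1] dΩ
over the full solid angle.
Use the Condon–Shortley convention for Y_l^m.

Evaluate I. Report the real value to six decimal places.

Checks pass: Σm=0; 6 even; l₃=1∈[1,5].
(2·3+1)(2·2+1)(2·1+1) = 105
Δ: 4! 2! 0! / 7! → 1/105
sum: t=2:+1/4 = 1/4
3j²(3 2 1; 0 0 0) = Δ·Π!·Σ² = 3/35  (sign -1)
sum: t=0:+1/48 = 1/48
3j²(3 2 1; 1 -2 1) = Δ·Π!·Σ² = 1/105  (sign +1)
combine: 4πI² = 105·3/35·1/105 = 3/35
take √, sign -1: I = -0.08258890

-0.082589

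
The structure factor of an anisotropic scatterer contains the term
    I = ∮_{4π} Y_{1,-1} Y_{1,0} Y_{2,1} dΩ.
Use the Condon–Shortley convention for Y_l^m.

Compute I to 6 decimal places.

m-sum 0 ✓  L=4 even ✓  0≤2≤2 ✓
Π(2lᵢ+1) = 3×3×5 = 45
triangle coeff Δ(1,1,2) = 1/30
Σ_t [0,0]: t=0:+1/1 = 1/1
(3j)²=2/15 [(1 1 2; 0 0 0)], sign=+1
Σ_t [0,0]: t=0:+1/2 = 1/2
(3j)²=1/10 [(1 1 2; -1 0 1)], sign=-1
⇒ 4πI² = 3/5
I = (-1)√(3/5/(4π)) = -0.21850969

-0.218510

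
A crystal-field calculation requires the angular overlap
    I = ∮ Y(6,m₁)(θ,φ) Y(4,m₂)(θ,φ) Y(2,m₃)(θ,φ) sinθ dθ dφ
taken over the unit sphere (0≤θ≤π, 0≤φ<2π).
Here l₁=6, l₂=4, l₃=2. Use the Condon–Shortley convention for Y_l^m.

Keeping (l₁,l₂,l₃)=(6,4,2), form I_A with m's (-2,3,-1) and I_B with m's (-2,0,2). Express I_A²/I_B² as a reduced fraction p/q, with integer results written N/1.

l's match ⇒ only the (l;m) 3-j factors differ between A and B.
A: triangle coeff Δ(6,4,2) = 1/6435; Σ_t [7,7]: t=7:−1/30240 = -1/30240; (3j)²=32/6435 [(6 4 2; -2 3 -1)], sign=+1
B: triangle coeff Δ(6,4,2) = 1/6435; Σ_t [4,4]: t=4:+1/13824 = 1/13824; (3j)²=14/1287 [(6 4 2; -2 0 2)], sign=+1
I_A²/I_B² = (32/6435)/(14/1287) = 16/35

16/35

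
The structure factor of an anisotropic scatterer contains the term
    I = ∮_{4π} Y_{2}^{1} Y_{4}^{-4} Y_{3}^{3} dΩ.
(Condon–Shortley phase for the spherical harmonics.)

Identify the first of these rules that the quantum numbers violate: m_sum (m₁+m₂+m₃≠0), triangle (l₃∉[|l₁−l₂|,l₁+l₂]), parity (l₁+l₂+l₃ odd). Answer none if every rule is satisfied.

parity

azimuthal sum: 1 − 4 + 3 = 0  ✓
2 ≤ 3 ≤ 6 (triangle on l)  ✓
L = 2 + 4 + 3 = 9 (odd)  ✗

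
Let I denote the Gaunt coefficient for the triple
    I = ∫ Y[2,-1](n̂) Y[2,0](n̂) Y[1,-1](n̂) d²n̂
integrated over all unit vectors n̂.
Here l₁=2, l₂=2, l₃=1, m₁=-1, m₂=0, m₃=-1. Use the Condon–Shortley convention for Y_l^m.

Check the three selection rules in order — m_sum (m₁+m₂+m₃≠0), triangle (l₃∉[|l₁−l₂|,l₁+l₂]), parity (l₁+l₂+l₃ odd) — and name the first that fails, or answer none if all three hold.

m_sum

azimuthal sum: -1 + 0 − 1 = -2  ✗
0 ≤ 1 ≤ 4 (triangle on l)
L = 2 + 2 + 1 = 5 (odd)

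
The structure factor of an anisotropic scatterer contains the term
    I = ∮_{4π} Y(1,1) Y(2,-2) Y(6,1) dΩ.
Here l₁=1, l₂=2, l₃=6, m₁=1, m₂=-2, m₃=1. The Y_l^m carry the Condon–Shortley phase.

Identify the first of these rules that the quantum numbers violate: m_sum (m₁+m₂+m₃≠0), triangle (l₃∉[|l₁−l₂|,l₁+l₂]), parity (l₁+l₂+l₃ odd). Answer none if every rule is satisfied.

m₁+m₂+m₃ = 1 − 2 + 1 = 0  ✓
triangle: |1−2|=1 ≤ l₃=6 ≤ 1+2=3  ✗
parity: l₁+l₂+l₃ = 9 is odd

triangle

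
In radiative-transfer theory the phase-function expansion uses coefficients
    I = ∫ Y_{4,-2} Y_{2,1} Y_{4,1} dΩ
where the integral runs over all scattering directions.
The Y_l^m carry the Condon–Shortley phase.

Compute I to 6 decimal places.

Checks pass: Σm=0; 10 even; l₃=4∈[2,6].
(2·4+1)(2·2+1)(2·4+1) = 405
Δ: 2! 6! 2! / 11! → 1/13860
sum: t=0:+1/192 t=1:−1/36 t=2:+1/192 = -5/288
3j²(4 2 4; 0 0 0) = Δ·Π!·Σ² = 20/693  (sign -1)
sum: t=1:−1/240 t=2:+1/96 = 1/160
3j²(4 2 4; -2 1 1) = Δ·Π!·Σ² = 27/1540  (sign -1)
combine: 4πI² = 405·20/693·27/1540 = 1215/5929
take √, sign +1: I = 0.12770047

0.127700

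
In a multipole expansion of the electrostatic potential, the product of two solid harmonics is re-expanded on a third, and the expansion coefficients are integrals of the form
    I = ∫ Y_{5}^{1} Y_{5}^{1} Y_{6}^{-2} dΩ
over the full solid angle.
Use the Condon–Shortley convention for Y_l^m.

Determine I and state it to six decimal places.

Rules hold: Σm=0, L=16 even, 0≤6≤10.
N = 11·11·13 = 1573
Δ = 4!·6!·6!/17! = 1/28588560
Racah Σ t=0..4: t=0:+1/345600 t=1:−1/13824 t=2:+1/5184 t=3:−1/13824 t=4:+1/345600 = 7/129600
⇒ 3j(5 5 6; 0 0 0)² = 80/7293, sgn +1
Racah Σ t=0..4: t=0:+1/829440 t=1:−1/25920 t=2:+1/9216 t=3:−1/25920 t=4:+1/829440 = 7/207360
⇒ 3j(5 5 6; 1 1 -2)² = 28/2431, sgn +1
4πI² = N·(3j₀)²·(3jₘ)² = 2240/11271
I = +1·√(0.19874/4π) = 0.12575865

0.125759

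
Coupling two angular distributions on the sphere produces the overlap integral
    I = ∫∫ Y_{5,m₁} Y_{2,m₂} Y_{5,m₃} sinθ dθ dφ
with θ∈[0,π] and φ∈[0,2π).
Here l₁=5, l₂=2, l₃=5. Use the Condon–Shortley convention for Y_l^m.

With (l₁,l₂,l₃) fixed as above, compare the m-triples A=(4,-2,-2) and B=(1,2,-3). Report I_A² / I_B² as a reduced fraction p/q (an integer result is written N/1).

9/14

Same 5,2,5: normalisation and zero-m 3j drop out of the ratio.
A: Δ: 2! 8! 2! / 13! → 1/38610; sum: t=0:+1/20160 = 1/20160; 3j²(5 2 5; 4 -2 -2) = Δ·Π!·Σ² = 12/715  (sign -1)
B: Δ: 2! 8! 2! / 13! → 1/38610; sum: t=2:+1/5760 = 1/5760; 3j²(5 2 5; 1 2 -3) = Δ·Π!·Σ² = 56/2145  (sign +1)
I_A²/I_B² = (12/715)/(56/2145) = 9/14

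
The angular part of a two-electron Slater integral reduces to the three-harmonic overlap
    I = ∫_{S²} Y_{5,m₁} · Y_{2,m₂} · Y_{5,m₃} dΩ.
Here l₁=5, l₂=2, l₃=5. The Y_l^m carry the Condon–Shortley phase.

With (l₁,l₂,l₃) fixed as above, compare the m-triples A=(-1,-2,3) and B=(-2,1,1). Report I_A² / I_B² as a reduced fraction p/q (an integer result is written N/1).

l's match ⇒ only the (l;m) 3-j factors differ between A and B.
A: triangle coeff Δ(5,2,5) = 1/38610; Σ_t [0,0]: t=0:+1/5760 = 1/5760; (3j)²=56/2145 [(5 2 5; -1 -2 3)], sign=+1
B: triangle coeff Δ(5,2,5) = 1/38610; Σ_t [1,2]: t=1:−1/2880 t=2:+1/1440 = 1/2880; (3j)²=7/715 [(5 2 5; -2 1 1)], sign=+1
I_A²/I_B² = (56/2145)/(7/715) = 8/3

8/3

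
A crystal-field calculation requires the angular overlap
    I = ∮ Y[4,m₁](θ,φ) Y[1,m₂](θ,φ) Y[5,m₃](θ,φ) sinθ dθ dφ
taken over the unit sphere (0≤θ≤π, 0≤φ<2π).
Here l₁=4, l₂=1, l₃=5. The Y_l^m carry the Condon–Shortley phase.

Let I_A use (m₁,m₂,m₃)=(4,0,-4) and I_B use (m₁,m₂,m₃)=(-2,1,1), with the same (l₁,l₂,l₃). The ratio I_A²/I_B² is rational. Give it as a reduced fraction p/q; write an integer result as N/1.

3/2

Shared (l₁,l₂,l₃)=(4,1,5): N and (l;000)² cancel in I_A²/I_B².
A: Δ = 0!·8!·2!/11! = 1/495; Racah Σ t=0..0: t=0:+1/40320 = 1/40320; ⇒ 3j(4 1 5; 4 0 -4)² = 1/55, sgn -1
B: Δ = 0!·8!·2!/11! = 1/495; Racah Σ t=0..0: t=0:+1/2880 = 1/2880; ⇒ 3j(4 1 5; -2 1 1)² = 2/165, sgn +1
I_A²/I_B² = (1/55)/(2/165) = 3/2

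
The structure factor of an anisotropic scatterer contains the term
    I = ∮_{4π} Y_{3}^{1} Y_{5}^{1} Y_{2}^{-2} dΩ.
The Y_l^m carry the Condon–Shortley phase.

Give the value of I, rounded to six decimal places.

-0.092802

m-sum 0 ✓  L=10 even ✓  2≤2≤8 ✓
Π(2lᵢ+1) = 7×11×5 = 385
triangle coeff Δ(3,5,2) = 1/2310
Σ_t [3,3]: t=3:−1/144 = -1/144
(3j)²=10/231 [(3 5 2; 0 0 0)], sign=-1
Σ_t [2,2]: t=2:+1/1152 = 1/1152
(3j)²=1/154 [(3 5 2; 1 1 -2)], sign=+1
⇒ 4πI² = 25/231
I = (-1)√(25/231/(4π)) = -0.09280237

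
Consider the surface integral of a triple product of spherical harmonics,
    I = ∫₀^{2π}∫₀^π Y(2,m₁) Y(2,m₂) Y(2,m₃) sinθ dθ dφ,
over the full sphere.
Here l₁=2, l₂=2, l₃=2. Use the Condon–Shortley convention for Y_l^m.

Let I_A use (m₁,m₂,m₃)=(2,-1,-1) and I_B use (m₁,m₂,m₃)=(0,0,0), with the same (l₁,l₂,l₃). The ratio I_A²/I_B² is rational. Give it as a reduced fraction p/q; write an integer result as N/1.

3/2

Shared (l₁,l₂,l₃)=(2,2,2): N and (l;000)² cancel in I_A²/I_B².
A: Δ = 2!·2!·2!/7! = 1/630; Racah Σ t=0..0: t=0:+1/4 = 1/4; ⇒ 3j(2 2 2; 2 -1 -1)² = 3/35, sgn -1
B: Δ = 2!·2!·2!/7! = 1/630; Racah Σ t=0..2: t=0:+1/8 t=1:−1/1 t=2:+1/8 = -3/4; ⇒ 3j(2 2 2; 0 0 0)² = 2/35, sgn -1
I_A²/I_B² = (3/35)/(2/35) = 3/2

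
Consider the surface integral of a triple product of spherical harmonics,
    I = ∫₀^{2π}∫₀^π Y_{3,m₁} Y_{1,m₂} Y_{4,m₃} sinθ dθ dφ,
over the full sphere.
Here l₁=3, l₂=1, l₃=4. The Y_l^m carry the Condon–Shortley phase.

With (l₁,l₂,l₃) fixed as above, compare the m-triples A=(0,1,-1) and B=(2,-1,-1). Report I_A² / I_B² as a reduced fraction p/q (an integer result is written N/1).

Same 3,1,4: normalisation and zero-m 3j drop out of the ratio.
A: Δ: 0! 6! 2! / 9! → 1/252; sum: t=0:+1/72 = 1/72; 3j²(3 1 4; 0 1 -1) = Δ·Π!·Σ² = 5/126  (sign -1)
B: Δ: 0! 6! 2! / 9! → 1/252; sum: t=0:+1/240 = 1/240; 3j²(3 1 4; 2 -1 -1) = Δ·Π!·Σ² = 1/84  (sign -1)
I_A²/I_B² = (5/126)/(1/84) = 10/3

10/3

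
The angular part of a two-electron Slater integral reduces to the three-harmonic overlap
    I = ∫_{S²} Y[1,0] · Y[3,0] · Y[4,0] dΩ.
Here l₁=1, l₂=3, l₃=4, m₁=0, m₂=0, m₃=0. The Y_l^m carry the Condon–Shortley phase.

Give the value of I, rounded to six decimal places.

Rules hold: Σm=0, L=8 even, 2≤4≤4.
N = 3·7·9 = 189
Δ = 0!·2!·6!/9! = 1/252
Racah Σ t=0..0: t=0:+1/36 = 1/36
⇒ 3j(1 3 4; 0 0 0)² = 4/63, sgn +1
(m-triple is (0,0,0) — same symbol as above.)
4πI² = N·(3j₀)²·(3jₘ)² = 16/21
I = +1·√(0.761905/4π) = 0.24623252

0.246233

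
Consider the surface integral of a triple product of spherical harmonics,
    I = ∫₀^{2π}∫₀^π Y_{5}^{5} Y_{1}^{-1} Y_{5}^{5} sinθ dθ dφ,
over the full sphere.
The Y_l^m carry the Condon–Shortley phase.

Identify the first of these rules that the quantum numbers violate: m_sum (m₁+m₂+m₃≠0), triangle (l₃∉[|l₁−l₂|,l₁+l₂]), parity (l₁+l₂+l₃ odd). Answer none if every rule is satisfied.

m_sum

m₁+m₂+m₃ = 5 − 1 + 5 = 9  ✗
triangle: |5−1|=4 ≤ l₃=5 ≤ 5+1=6
parity: l₁+l₂+l₃ = 11 is odd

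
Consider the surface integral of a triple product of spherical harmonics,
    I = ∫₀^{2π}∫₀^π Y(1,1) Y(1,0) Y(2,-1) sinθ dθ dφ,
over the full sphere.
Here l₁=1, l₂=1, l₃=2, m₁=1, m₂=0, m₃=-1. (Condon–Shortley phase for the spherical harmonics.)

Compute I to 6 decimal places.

-0.218510

Rules hold: Σm=0, L=4 even, 0≤2≤2.
N = 3·3·5 = 45
Δ = 0!·2!·2!/5! = 1/30
Racah Σ t=0..0: t=0:+1/1 = 1/1
⇒ 3j(1 1 2; 0 0 0)² = 2/15, sgn +1
Racah Σ t=0..0: t=0:+1/2 = 1/2
⇒ 3j(1 1 2; 1 0 -1)² = 1/10, sgn -1
4πI² = N·(3j₀)²·(3jₘ)² = 3/5
I = -1·√(0.6/4π) = -0.21850969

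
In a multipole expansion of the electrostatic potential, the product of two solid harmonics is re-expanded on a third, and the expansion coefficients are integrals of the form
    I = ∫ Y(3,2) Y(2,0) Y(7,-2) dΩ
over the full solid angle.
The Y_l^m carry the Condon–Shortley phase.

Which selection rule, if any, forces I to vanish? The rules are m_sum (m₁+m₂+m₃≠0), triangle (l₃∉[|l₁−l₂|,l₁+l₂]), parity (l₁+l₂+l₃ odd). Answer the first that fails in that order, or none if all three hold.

azimuthal sum: 2 + 0 − 2 = 0  ✓
1 ≤ 7 ≤ 5 (triangle on l)  ✗
L = 3 + 2 + 7 = 12 (even)

triangle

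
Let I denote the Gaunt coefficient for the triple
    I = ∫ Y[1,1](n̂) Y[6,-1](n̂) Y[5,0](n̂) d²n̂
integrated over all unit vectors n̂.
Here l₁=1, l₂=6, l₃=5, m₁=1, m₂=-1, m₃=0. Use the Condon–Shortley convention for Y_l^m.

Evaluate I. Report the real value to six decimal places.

-0.187239

m-sum 0 ✓  L=12 even ✓  5≤5≤7 ✓
Π(2lᵢ+1) = 3×13×11 = 429
triangle coeff Δ(1,6,5) = 1/858
Σ_t [1,1]: t=1:−1/14400 = -1/14400
(3j)²=6/143 [(1 6 5; 0 0 0)], sign=+1
Σ_t [0,0]: t=0:+1/28800 = 1/28800
(3j)²=7/286 [(1 6 5; 1 -1 0)], sign=-1
⇒ 4πI² = 63/143
I = (-1)√(63/143/(4π)) = -0.18723944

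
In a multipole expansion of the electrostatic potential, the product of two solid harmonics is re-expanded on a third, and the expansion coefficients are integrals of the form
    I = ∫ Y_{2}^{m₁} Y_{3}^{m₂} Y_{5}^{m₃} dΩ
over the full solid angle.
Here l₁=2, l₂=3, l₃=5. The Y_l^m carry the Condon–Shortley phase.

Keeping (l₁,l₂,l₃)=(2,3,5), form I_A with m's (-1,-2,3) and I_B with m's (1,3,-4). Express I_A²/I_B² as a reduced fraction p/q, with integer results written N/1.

Same 2,3,5: normalisation and zero-m 3j drop out of the ratio.
A: Δ: 0! 4! 6! / 11! → 1/2310; sum: t=0:+1/720 = 1/720; 3j²(2 3 5; -1 -2 3) = Δ·Π!·Σ² = 8/165  (sign +1)
B: Δ: 0! 4! 6! / 11! → 1/2310; sum: t=0:+1/4320 = 1/4320; 3j²(2 3 5; 1 3 -4) = Δ·Π!·Σ² = 2/55  (sign -1)
I_A²/I_B² = (8/165)/(2/55) = 4/3

4/3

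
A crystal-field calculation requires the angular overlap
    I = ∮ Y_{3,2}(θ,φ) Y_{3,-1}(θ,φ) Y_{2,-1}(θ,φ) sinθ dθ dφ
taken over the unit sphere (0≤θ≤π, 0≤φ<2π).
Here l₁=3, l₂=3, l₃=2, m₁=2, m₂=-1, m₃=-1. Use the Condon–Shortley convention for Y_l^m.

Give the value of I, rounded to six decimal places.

0.162868

m-sum 0 ✓  L=8 even ✓  0≤2≤6 ✓
Π(2lᵢ+1) = 7×7×5 = 245
triangle coeff Δ(3,3,2) = 1/3780
Σ_t [1,3]: t=1:−1/24 t=2:+1/4 t=3:−1/24 = 1/6
(3j)²=4/105 [(3 3 2; 0 0 0)], sign=+1
Σ_t [0,1]: t=0:+1/48 t=1:−1/12 = -1/16
(3j)²=1/28 [(3 3 2; 2 -1 -1)], sign=+1
⇒ 4πI² = 1/3
I = (+1)√(1/3/(4π)) = 0.16286750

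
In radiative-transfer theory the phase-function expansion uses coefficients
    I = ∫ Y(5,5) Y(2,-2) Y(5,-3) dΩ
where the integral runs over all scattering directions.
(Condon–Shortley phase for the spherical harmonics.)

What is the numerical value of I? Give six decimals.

Rules hold: Σm=0, L=12 even, 3≤5≤7.
N = 11·5·11 = 605
Δ = 2!·8!·2!/13! = 1/38610
Racah Σ t=0..2: t=0:+1/2880 t=1:−1/576 t=2:+1/2880 = -1/960
⇒ 3j(5 2 5; 0 0 0)² = 10/429, sgn +1
Racah Σ t=0..0: t=0:+1/161280 = 1/161280
⇒ 3j(5 2 5; 5 -2 -3)² = 1/143, sgn +1
4πI² = N·(3j₀)²·(3jₘ)² = 50/507
I = +1·√(0.0986193/4π) = 0.08858824

0.088588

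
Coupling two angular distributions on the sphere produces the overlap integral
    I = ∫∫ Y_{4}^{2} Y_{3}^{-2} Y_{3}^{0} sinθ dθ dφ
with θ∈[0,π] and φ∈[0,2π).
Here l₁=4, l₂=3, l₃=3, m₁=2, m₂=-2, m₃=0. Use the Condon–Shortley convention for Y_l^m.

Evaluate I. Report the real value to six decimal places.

Rules hold: Σm=0, L=10 even, 1≤3≤7.
N = 9·7·7 = 441
Δ = 4!·4!·2!/11! = 1/34650
Racah Σ t=1..3: t=1:−1/72 t=2:+1/16 t=3:−1/72 = 5/144
⇒ 3j(4 3 3; 0 0 0)² = 2/77, sgn -1
Racah Σ t=0..1: t=0:+1/96 t=1:−1/72 = -1/288
⇒ 3j(4 3 3; 2 -2 0)² = 1/462, sgn +1
4πI² = N·(3j₀)²·(3jₘ)² = 3/121
I = -1·√(0.0247934/4π) = -0.04441841

-0.044418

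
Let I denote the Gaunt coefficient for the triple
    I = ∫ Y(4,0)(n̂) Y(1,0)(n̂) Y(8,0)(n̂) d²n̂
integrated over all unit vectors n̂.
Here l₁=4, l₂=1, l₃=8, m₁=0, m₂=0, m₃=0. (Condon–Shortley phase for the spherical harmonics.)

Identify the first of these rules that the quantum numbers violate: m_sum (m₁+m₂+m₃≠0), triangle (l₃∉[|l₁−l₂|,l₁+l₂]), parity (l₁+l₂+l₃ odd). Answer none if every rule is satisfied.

Σmᵢ = 0  ✓
l₃∈[|l₁−l₂|,l₁+l₂]=[3,5], have l₃=8  ✗
Σlᵢ = 13 ⇒ odd

triangle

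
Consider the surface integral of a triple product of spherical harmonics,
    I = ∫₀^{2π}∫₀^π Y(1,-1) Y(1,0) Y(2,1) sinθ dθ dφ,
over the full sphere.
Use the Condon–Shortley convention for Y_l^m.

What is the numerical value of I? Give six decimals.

Rules hold: Σm=0, L=4 even, 0≤2≤2.
N = 3·3·5 = 45
Δ = 0!·2!·2!/5! = 1/30
Racah Σ t=0..0: t=0:+1/1 = 1/1
⇒ 3j(1 1 2; 0 0 0)² = 2/15, sgn +1
Racah Σ t=0..0: t=0:+1/2 = 1/2
⇒ 3j(1 1 2; -1 0 1)² = 1/10, sgn -1
4πI² = N·(3j₀)²·(3jₘ)² = 3/5
I = -1·√(0.6/4π) = -0.21850969

-0.218510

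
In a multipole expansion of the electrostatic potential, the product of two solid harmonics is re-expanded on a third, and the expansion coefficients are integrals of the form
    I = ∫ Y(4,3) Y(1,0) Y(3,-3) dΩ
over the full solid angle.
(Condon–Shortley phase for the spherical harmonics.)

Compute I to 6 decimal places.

Checks pass: Σm=0; 8 even; l₃=3∈[3,5].
(2·4+1)(2·1+1)(2·3+1) = 189
Δ: 2! 6! 0! / 9! → 1/252
sum: t=1:−1/36 = -1/36
3j²(4 1 3; 0 0 0) = Δ·Π!·Σ² = 4/63  (sign +1)
sum: t=1:−1/720 = -1/720
3j²(4 1 3; 3 0 -3) = Δ·Π!·Σ² = 1/36  (sign -1)
combine: 4πI² = 189·4/63·1/36 = 1/3
take √, sign -1: I = -0.16286750

-0.162868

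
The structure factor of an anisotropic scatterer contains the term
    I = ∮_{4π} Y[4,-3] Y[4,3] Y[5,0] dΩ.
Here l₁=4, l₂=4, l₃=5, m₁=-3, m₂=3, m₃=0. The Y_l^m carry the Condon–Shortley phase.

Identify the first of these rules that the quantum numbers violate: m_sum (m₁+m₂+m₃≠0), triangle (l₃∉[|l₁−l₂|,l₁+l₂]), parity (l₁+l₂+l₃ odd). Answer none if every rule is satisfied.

Σmᵢ = 0  ✓
l₃∈[|l₁−l₂|,l₁+l₂]=[0,8], have l₃=5  ✓
Σlᵢ = 13 ⇒ odd  ✗

parity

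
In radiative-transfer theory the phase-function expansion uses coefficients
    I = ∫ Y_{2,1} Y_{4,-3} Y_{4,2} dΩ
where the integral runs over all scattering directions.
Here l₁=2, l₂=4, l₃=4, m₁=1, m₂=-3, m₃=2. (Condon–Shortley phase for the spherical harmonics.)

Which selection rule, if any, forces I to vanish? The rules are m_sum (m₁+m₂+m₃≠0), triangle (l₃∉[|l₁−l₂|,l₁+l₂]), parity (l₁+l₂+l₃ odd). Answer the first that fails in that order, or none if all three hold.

none

azimuthal sum: 1 − 3 + 2 = 0  ✓
2 ≤ 4 ≤ 6 (triangle on l)  ✓
L = 2 + 4 + 4 = 10 (even)  ✓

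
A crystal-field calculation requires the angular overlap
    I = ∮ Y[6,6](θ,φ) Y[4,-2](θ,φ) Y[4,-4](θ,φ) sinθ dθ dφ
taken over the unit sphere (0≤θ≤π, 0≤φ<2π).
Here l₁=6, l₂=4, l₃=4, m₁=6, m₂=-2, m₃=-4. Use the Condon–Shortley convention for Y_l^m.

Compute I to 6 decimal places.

-0.163436

Checks pass: Σm=0; 14 even; l₃=4∈[2,10].
(2·6+1)(2·4+1)(2·4+1) = 1053
Δ: 6! 6! 2! / 15! → 1/1261260
sum: t=2:+1/4608 t=3:−1/1296 t=4:+1/4608 = -7/20736
3j²(6 4 4; 0 0 0) = Δ·Π!·Σ² = 20/1287  (sign -1)
sum: t=0:+1/1036800 = 1/1036800
3j²(6 4 4; 6 -2 -4) = Δ·Π!·Σ² = 4/195  (sign +1)
combine: 4πI² = 1053·20/1287·4/195 = 48/143
take √, sign -1: I = -0.16343598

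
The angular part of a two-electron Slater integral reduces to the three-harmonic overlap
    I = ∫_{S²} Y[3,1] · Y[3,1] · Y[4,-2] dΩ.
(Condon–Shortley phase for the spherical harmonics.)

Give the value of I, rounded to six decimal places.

m-sum 0 ✓  L=10 even ✓  0≤4≤6 ✓
Π(2lᵢ+1) = 7×7×9 = 441
triangle coeff Δ(3,3,4) = 1/34650
Σ_t [0,2]: t=0:+1/72 t=1:−1/16 t=2:+1/72 = -5/144
(3j)²=2/77 [(3 3 4; 0 0 0)], sign=-1
Σ_t [0,2]: t=0:+1/192 t=1:−1/36 t=2:+1/192 = -5/288
(3j)²=20/693 [(3 3 4; 1 1 -2)], sign=-1
⇒ 4πI² = 40/121
I = (+1)√(40/121/(4π)) = 0.16219310

0.162193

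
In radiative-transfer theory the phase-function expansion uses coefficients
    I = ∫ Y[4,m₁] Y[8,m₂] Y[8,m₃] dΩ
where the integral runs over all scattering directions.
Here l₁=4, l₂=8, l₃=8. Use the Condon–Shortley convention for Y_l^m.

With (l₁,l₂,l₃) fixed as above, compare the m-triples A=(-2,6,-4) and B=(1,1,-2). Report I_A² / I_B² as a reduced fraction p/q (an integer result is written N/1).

195/98

Shared (l₁,l₂,l₃)=(4,8,8): N and (l;000)² cancel in I_A²/I_B².
A: Δ = 4!·4!·12!/21! = 1/185175900; Racah Σ t=2..4: t=2:+1/45984153600 t=3:−1/1437004800 t=4:+1/696729600 = 1/1313832960; ⇒ 3j(4 8 8; -2 6 -4)² = 35/3876, sgn +1
B: Δ = 4!·4!·12!/21! = 1/185175900; Racah Σ t=0..3: t=0:+1/313528320 t=1:−1/23224320 t=2:+1/14515200 t=3:−1/74649600 = 7/447897600; ⇒ 3j(4 8 8; 1 1 -2)² = 343/75582, sgn +1
I_A²/I_B² = (35/3876)/(343/75582) = 195/98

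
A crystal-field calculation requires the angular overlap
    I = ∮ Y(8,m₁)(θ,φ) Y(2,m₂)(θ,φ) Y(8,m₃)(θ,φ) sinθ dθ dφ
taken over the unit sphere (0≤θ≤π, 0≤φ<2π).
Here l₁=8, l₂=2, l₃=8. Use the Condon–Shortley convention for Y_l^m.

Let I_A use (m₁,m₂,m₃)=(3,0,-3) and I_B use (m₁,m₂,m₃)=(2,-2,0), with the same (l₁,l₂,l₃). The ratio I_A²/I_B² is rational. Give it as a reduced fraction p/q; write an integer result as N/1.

15/56

l's match ⇒ only the (l;m) 3-j factors differ between A and B.
A: triangle coeff Δ(8,2,8) = 1/348840; Σ_t [0,2]: t=0:+1/174182400 t=1:−1/87091200 t=2:+1/958003200 = -1/212889600; (3j)²=15/2584 [(8 2 8; 3 0 -3)], sign=+1
B: triangle coeff Δ(8,2,8) = 1/348840; Σ_t [0,0]: t=0:+1/116121600 = 1/116121600; (3j)²=7/323 [(8 2 8; 2 -2 0)], sign=+1
I_A²/I_B² = (15/2584)/(7/323) = 15/56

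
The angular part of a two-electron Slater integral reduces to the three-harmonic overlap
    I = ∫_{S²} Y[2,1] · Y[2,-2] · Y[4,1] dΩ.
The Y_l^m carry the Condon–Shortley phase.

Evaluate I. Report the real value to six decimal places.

Checks pass: Σm=0; 8 even; l₃=4∈[0,4].
(2·2+1)(2·2+1)(2·4+1) = 225
Δ: 0! 4! 4! / 9! → 1/630
sum: t=0:+1/16 = 1/16
3j²(2 2 4; 0 0 0) = Δ·Π!·Σ² = 2/35  (sign +1)
sum: t=0:+1/144 = 1/144
3j²(2 2 4; 1 -2 1) = Δ·Π!·Σ² = 1/126  (sign -1)
combine: 4πI² = 225·2/35·1/126 = 5/49
take √, sign -1: I = -0.09011188

-0.090112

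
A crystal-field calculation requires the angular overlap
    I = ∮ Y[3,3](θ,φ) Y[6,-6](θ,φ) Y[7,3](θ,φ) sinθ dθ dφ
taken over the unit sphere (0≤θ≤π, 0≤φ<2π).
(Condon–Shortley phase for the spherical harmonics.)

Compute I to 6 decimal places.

0.026979

Checks pass: Σm=0; 16 even; l₃=7∈[3,9].
(2·3+1)(2·6+1)(2·7+1) = 1365
Δ: 2! 4! 10! / 17! → 1/2042040
sum: t=0:+1/207360 t=1:−1/57600 t=2:+1/207360 = -1/129600
3j²(3 6 7; 0 0 0) = Δ·Π!·Σ² = 168/12155  (sign +1)
sum: t=0:+1/174182400 = 1/174182400
3j²(3 6 7; 3 -6 3) = Δ·Π!·Σ² = 3/6188  (sign +1)
combine: 4πI² = 1365·168/12155·3/6188 = 378/41327
take √, sign +1: I = 0.02697889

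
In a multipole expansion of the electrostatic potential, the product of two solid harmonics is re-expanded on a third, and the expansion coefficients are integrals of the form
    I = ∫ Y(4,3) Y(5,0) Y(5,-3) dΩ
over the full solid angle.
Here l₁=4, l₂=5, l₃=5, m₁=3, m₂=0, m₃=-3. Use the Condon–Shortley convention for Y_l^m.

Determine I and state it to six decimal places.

0.130198

m-sum 0 ✓  L=14 even ✓  1≤5≤9 ✓
Π(2lᵢ+1) = 9×11×11 = 1089
triangle coeff Δ(4,5,5) = 1/3153150
Σ_t [0,4]: t=0:+1/69120 t=1:−1/1728 t=2:+1/576 t=3:−1/1728 t=4:+1/69120 = 7/11520
(3j)²=2/143 [(4 5 5; 0 0 0)], sign=-1
Σ_t [0,1]: t=0:+1/17280 t=1:−1/6912 = -1/11520
(3j)²=2/143 [(4 5 5; 3 0 -3)], sign=-1
⇒ 4πI² = 36/169
I = (+1)√(36/169/(4π)) = 0.13019760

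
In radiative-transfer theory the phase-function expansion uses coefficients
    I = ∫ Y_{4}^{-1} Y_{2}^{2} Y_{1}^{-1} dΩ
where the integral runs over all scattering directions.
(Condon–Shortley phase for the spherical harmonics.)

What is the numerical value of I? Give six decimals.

0.000000

|4−2|≤1≤4+2 violated ⇒ I = 0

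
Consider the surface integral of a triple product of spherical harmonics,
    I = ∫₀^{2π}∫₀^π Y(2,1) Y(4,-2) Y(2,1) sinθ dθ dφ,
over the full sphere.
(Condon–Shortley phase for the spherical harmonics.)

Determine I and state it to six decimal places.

0.254875

Checks pass: Σm=0; 8 even; l₃=2∈[2,6].
(2·2+1)(2·4+1)(2·2+1) = 225
Δ: 4! 0! 4! / 9! → 1/630
sum: t=2:+1/16 = 1/16
3j²(2 4 2; 0 0 0) = Δ·Π!·Σ² = 2/35  (sign +1)
sum: t=1:−1/36 = -1/36
3j²(2 4 2; 1 -2 1) = Δ·Π!·Σ² = 4/63  (sign +1)
combine: 4πI² = 225·2/35·4/63 = 40/49
take √, sign +1: I = 0.25487487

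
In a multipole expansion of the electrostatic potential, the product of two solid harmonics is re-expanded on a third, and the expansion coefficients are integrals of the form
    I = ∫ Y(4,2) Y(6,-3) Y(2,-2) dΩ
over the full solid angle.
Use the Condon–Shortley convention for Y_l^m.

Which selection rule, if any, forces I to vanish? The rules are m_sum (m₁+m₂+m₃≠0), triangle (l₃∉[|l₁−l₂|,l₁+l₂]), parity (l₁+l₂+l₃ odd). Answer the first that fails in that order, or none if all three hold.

azimuthal sum: 2 − 3 − 2 = -3  ✗
2 ≤ 2 ≤ 10 (triangle on l)
L = 4 + 6 + 2 = 12 (even)

m_sum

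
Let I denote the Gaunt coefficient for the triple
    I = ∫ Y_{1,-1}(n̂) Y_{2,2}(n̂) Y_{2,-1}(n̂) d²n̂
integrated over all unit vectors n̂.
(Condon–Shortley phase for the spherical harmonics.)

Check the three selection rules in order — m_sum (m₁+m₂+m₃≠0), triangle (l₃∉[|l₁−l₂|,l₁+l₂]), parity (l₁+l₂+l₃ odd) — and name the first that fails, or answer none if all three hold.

Σmᵢ = 0  ✓
l₃∈[|l₁−l₂|,l₁+l₂]=[1,3], have l₃=2  ✓
Σlᵢ = 5 ⇒ odd  ✗

parity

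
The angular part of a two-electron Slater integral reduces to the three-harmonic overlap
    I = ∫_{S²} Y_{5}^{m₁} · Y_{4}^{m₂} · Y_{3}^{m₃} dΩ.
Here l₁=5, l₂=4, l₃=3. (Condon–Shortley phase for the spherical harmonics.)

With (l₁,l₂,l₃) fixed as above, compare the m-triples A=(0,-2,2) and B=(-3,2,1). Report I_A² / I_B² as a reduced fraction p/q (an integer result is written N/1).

800/567

l's match ⇒ only the (l;m) 3-j factors differ between A and B.
A: triangle coeff Δ(5,4,3) = 1/180180; Σ_t [1,2]: t=1:−1/2880 t=2:+1/576 = 1/720; (3j)²=80/3003 [(5 4 3; 0 -2 2)], sign=-1
B: triangle coeff Δ(5,4,3) = 1/180180; Σ_t [4,6]: t=4:+1/2304 t=5:−1/720 t=6:+1/5760 = -1/1280; (3j)²=27/1430 [(5 4 3; -3 2 1)], sign=-1
I_A²/I_B² = (80/3003)/(27/1430) = 800/567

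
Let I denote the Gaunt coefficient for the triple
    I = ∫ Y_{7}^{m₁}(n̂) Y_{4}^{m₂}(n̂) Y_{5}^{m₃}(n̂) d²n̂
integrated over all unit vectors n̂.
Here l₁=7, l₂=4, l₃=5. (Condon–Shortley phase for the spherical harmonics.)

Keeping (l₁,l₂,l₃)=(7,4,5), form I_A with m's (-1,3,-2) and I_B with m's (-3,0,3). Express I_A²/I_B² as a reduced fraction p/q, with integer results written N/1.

l's match ⇒ only the (l;m) 3-j factors differ between A and B.
A: triangle coeff Δ(7,4,5) = 1/6126120; Σ_t [5,6]: t=5:−1/172800 t=6:+1/1036800 = -1/207360; (3j)²=245/14586 [(7 4 5; -1 3 -2)], sign=+1
B: triangle coeff Δ(7,4,5) = 1/6126120; Σ_t [2,4]: t=2:+1/3870720 t=3:−1/181440 t=4:+1/138240 = 23/11612160; (3j)²=529/204204 [(7 4 5; -3 0 3)], sign=+1
I_A²/I_B² = (245/14586)/(529/204204) = 3430/529

3430/529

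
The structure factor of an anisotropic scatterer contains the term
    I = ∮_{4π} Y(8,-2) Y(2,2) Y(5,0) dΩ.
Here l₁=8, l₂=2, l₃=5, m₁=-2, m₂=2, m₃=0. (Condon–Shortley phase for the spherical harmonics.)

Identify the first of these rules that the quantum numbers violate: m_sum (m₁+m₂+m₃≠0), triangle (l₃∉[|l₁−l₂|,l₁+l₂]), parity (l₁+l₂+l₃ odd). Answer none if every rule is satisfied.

triangle

Σmᵢ = 0  ✓
l₃∈[|l₁−l₂|,l₁+l₂]=[6,10], have l₃=5  ✗
Σlᵢ = 15 ⇒ odd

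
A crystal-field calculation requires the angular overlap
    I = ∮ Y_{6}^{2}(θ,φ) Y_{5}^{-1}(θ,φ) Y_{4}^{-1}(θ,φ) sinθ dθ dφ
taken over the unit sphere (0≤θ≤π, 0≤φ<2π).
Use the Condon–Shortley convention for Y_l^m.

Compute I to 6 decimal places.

L=15 odd ⇒ parity kills the (l;000) factor ⇒ I = 0

0.000000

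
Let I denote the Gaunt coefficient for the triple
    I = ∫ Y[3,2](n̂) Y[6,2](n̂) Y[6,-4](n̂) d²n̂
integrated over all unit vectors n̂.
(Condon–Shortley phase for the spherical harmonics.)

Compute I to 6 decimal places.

0.000000

l₁+l₂+l₃=15 is odd: 3j(l;000)=0 ⇒ I=0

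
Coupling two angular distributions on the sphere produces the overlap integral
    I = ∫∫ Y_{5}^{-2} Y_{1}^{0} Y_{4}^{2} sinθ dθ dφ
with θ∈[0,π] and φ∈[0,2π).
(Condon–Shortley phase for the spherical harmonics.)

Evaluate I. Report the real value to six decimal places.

0.225034

Checks pass: Σm=0; 10 even; l₃=4∈[4,6].
(2·5+1)(2·1+1)(2·4+1) = 297
Δ: 2! 8! 0! / 11! → 1/495
sum: t=1:−1/576 = -1/576
3j²(5 1 4; 0 0 0) = Δ·Π!·Σ² = 5/99  (sign -1)
sum: t=1:−1/1440 = -1/1440
3j²(5 1 4; -2 0 2) = Δ·Π!·Σ² = 7/165  (sign -1)
combine: 4πI² = 297·5/99·7/165 = 7/11
take √, sign +1: I = 0.22503380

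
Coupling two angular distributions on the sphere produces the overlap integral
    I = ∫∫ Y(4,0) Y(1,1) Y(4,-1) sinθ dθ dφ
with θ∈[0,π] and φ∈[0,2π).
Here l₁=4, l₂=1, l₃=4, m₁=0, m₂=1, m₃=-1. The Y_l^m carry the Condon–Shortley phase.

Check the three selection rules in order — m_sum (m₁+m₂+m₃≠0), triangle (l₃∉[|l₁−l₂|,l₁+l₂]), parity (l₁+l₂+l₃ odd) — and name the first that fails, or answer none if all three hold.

Σmᵢ = 0  ✓
l₃∈[|l₁−l₂|,l₁+l₂]=[3,5], have l₃=4  ✓
Σlᵢ = 9 ⇒ odd  ✗

parity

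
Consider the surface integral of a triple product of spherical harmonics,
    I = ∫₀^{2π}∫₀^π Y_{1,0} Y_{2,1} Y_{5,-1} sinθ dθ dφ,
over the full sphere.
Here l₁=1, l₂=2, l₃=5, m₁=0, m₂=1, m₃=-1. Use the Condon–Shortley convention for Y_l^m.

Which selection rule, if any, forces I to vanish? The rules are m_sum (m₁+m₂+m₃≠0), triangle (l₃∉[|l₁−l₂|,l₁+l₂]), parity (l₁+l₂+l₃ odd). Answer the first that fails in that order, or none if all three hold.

triangle

Σmᵢ = 0  ✓
l₃∈[|l₁−l₂|,l₁+l₂]=[1,3], have l₃=5  ✗
Σlᵢ = 8 ⇒ even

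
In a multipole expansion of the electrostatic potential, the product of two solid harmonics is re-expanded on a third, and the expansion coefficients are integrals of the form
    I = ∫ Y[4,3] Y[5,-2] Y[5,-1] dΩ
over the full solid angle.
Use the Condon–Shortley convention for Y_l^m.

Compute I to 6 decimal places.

Rules hold: Σm=0, L=14 even, 1≤5≤9.
N = 9·11·11 = 1089
Δ = 4!·4!·6!/15! = 1/3153150
Racah Σ t=0..4: t=0:+1/69120 t=1:−1/1728 t=2:+1/576 t=3:−1/1728 t=4:+1/69120 = 7/11520
⇒ 3j(4 5 5; 0 0 0)² = 2/143, sgn -1
Racah Σ t=0..1: t=0:+1/5184 t=1:−1/6912 = 1/20736
⇒ 3j(4 5 5; 3 -2 -1)² = 5/2574, sgn +1
4πI² = N·(3j₀)²·(3jₘ)² = 5/169
I = -1·√(0.0295858/4π) = -0.04852178

-0.048522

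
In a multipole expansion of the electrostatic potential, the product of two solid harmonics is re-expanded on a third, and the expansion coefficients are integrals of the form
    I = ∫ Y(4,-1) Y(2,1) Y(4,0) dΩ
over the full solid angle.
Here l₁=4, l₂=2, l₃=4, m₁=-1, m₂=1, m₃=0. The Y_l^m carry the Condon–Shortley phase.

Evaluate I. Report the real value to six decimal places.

Checks pass: Σm=0; 10 even; l₃=4∈[2,6].
(2·4+1)(2·2+1)(2·4+1) = 405
Δ: 2! 6! 2! / 11! → 1/13860
sum: t=0:+1/192 t=1:−1/36 t=2:+1/192 = -5/288
3j²(4 2 4; 0 0 0) = Δ·Π!·Σ² = 20/693  (sign -1)
sum: t=1:−1/96 t=2:+1/72 = 1/288
3j²(4 2 4; -1 1 0) = Δ·Π!·Σ² = 1/462  (sign +1)
combine: 4πI² = 405·20/693·1/462 = 150/5929
take √, sign -1: I = -0.04486937

-0.044869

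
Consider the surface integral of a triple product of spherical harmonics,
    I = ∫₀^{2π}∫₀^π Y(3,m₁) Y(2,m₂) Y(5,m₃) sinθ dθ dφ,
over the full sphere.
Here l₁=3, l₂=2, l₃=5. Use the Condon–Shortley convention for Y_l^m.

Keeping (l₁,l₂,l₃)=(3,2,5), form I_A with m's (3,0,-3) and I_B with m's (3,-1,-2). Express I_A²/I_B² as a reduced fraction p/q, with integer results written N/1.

4/1

Same 3,2,5: normalisation and zero-m 3j drop out of the ratio.
A: Δ: 0! 6! 4! / 11! → 1/2310; sum: t=0:+1/2880 = 1/2880; 3j²(3 2 5; 3 0 -3) = Δ·Π!·Σ² = 2/165  (sign +1)
B: Δ: 0! 6! 4! / 11! → 1/2310; sum: t=0:+1/4320 = 1/4320; 3j²(3 2 5; 3 -1 -2) = Δ·Π!·Σ² = 1/330  (sign -1)
I_A²/I_B² = (2/165)/(1/330) = 4/1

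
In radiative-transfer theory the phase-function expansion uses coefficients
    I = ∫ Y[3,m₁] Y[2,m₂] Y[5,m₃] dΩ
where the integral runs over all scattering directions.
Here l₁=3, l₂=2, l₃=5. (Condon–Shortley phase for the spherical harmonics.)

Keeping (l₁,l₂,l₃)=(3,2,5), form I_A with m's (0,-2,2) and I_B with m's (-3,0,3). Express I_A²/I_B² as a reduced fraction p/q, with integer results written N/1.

Same 3,2,5: normalisation and zero-m 3j drop out of the ratio.
A: Δ: 0! 6! 4! / 11! → 1/2310; sum: t=0:+1/864 = 1/864; 3j²(3 2 5; 0 -2 2) = Δ·Π!·Σ² = 1/66  (sign -1)
B: Δ: 0! 6! 4! / 11! → 1/2310; sum: t=0:+1/2880 = 1/2880; 3j²(3 2 5; -3 0 3) = Δ·Π!·Σ² = 2/165  (sign +1)
I_A²/I_B² = (1/66)/(2/165) = 5/4

5/4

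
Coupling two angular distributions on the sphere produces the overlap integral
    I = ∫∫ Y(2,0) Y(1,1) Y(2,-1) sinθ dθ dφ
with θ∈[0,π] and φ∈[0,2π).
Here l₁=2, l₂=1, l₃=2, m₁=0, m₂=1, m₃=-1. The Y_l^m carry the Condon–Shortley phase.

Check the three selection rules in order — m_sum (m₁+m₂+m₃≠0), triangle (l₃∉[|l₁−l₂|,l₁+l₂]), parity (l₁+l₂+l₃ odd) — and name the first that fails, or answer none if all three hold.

parity

Σmᵢ = 0  ✓
l₃∈[|l₁−l₂|,l₁+l₂]=[1,3], have l₃=2  ✓
Σlᵢ = 5 ⇒ odd  ✗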